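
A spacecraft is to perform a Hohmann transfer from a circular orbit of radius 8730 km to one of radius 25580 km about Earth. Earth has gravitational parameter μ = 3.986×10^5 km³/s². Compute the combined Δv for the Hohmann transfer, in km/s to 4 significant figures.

Δv = 2.626 km/s

Transfer-ellipse semi-major axis a_t = (r₁ + r₂)/2 = (8730 + 25580)/2 = 17155 km.
At r₁ the circular-orbit speed is v₁ = √(μ/r₁) = 6.7571 km/s.
Transfer-orbit speed at r₁ (vis-viva equation): v_p = √[μ(2/r₁ − 1/a_t)] = 8.2512 km/s.
First burn Δv₁ = |v_p − v₁| = 1.4941 km/s.
At r₂, v₂ = √(μ/r₂) = 3.9475 km/s.
Transfer-orbit speed at r₂: v_a = √[μ(2/r₂ − 1/a_t)] = 2.8160 km/s.
Second burn Δv₂ = |v₂ − v_a| = 1.1315 km/s.
Total Δv = Δv₁ + Δv₂ = 2.626 km/s.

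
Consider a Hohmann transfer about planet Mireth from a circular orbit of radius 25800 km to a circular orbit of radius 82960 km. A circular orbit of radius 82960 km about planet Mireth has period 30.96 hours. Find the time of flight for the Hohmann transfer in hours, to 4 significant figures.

From Kepler's third law T² = 4π²r³/μ at r = 82960 km, T = 30.96 hours = 30.96 × 3600 s = 1.11456×10^5 s: μ = 4π²r³/T² = 1.81451×10^6 km³/s².
Semi-major axis of the transfer orbit: a_t = (25800 + 82960)/2 = 54380 km.
Transfer time t = π√(a_t³/μ) = π√((54380)³ / 1.81451×10^6) = 29575 s.
Converting: 29575 s ÷ 3600 s/hour = 8.215 hours.

t = 8.215 hours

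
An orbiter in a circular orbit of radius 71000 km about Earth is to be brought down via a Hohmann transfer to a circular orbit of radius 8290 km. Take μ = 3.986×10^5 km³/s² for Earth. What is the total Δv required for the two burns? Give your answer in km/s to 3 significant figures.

Δv = 3.63 km/s

The Hohmann ellipse has a_t = (r₁ + r₂)/2 = 39645 km.
At r₁ the circular-orbit speed is v₁ = √(μ/r₁) = 2.369 km/s.
Transfer-orbit speed at r₁ (vis-viva equation): v_a = √[μ(2/r₁ − 1/a_t)] = 1.083 km/s.
First burn Δv₁ = |v_a − v₁| = 1.286 km/s.
At r₂, v₂ = √(μ/r₂) = 6.9341 km/s.
Transfer-orbit speed at r₂: v_p = √[μ(2/r₂ − 1/a_t)] = 9.2795 km/s.
Second burn Δv₂ = |v₂ − v_p| = 2.345 km/s.
Δv = Δv₁ + Δv₂ = 1.286 + 2.345 = 3.631 km/s.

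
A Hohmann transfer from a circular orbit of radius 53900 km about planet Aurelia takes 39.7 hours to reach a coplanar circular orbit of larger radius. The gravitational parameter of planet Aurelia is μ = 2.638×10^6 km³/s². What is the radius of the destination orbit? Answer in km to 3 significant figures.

r₂ = 2.98×10^5 km

Transfer time t = 39.7 hours = 1.4292×10^5 s, and t = π√(a_t³/μ).
So a_t = (μ t²/π²)^(1/3) = (2.638×10^6 × (1.4292×10^5)² / π²)^(1/3) = 1.7608×10^5 km.
Since a_t = (r₁ + r₂)/2, r₂ = 2a_t − r₁ = 2×1.7608×10^5 − 53900 = 2.9826×10^5 km.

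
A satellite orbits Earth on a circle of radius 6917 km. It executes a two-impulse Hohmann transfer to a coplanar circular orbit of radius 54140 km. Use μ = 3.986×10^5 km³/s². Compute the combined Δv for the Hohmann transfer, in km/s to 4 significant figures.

The Hohmann ellipse has a_t = (r₁ + r₂)/2 = 30528.5 km.
At r₁ the circular-orbit speed is v₁ = √(μ/r₁) = 7.5912 km/s.
Transfer-orbit speed at r₁ (v² = μ(2/r − 1/a)): v_p = √[μ(2/r₁ − 1/a_t)] = 10.109 km/s.
First burn Δv₁ = |v_p − v₁| = 2.518 km/s.
Circular speed at r₂: v₂ = √(μ/r₂) = 2.7134 km/s.
Transfer-orbit speed at r₂: v_a = √[μ(2/r₂ − 1/a_t)] = 1.2916 km/s.
Second burn Δv₂ = |v₂ − v_a| = 1.422 km/s.
Δv = Δv₁ + Δv₂ = 2.518 + 1.422 = 3.940 km/s.

Δv = 3.940 km/s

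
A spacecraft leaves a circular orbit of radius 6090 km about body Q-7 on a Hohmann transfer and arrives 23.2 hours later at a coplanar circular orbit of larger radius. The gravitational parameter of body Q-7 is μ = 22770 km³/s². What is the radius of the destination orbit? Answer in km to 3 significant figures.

Transfer time t = 23.2 hours = 83520 s, and t = π√(a_t³/μ).
So a_t = (μ t²/π²)^(1/3) = (22770 × (83520)² / π²)^(1/3) = 25247 km.
Since a_t = (r₁ + r₂)/2, r₂ = 2a_t − r₁ = 2×25247 − 6090 = 44404 km.

r₂ = 44400 km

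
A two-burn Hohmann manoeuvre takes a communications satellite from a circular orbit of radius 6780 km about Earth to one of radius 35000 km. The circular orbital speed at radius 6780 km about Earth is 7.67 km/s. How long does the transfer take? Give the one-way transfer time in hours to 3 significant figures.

t = 4.17 hours

From the circular-orbit relation v² = μ/r at r = 6780 km: μ = v²r = (7.67)² × 6780 = 3.98860×10^5 km³/s².
The Hohmann ellipse has a_t = (r₁ + r₂)/2 = 20890 km.
Transfer time t = π√(a_t³/μ) = π√((20890)³ / 3.98860×10^5) = 15020 s.
Converting: 15020 s ÷ 3600 s/hour = 4.17 hours.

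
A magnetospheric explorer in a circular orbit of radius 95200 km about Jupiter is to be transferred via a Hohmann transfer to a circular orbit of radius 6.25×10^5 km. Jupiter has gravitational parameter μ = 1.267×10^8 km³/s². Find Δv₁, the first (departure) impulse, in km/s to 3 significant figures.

Transfer-ellipse semi-major axis a_t = (r₁ + r₂)/2 = (95200 + 6.250×10^5)/2 = 3.601×10^5 km.
On the circular orbit at r = 95200 km, v_c = √(μ/r) = 36.48 km/s.
Transfer-orbit speed at the same r (vis-viva, a = a_t): v_t = √[μ(2/r − 1/a_t)] = 48.06 km/s.
Δv₁ = |v_t − v_c| = |48.06 − 36.48| = 11.58 km/s.

Δv₁ = 11.6 km/s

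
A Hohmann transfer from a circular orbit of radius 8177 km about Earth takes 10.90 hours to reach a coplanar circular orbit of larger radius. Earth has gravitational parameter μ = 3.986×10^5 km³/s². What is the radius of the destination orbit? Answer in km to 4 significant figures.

Transfer time t = 10.90 hours = 39240 s, and t = π√(a_t³/μ).
So a_t = (μ t²/π²)^(1/3) = (3.986×10^5 × (39240)² / π²)^(1/3) = 39619 km.
Since a_t = (r₁ + r₂)/2, r₂ = 2a_t − r₁ = 2×39619 − 8177 = 71061 km.

r₂ = 71060 km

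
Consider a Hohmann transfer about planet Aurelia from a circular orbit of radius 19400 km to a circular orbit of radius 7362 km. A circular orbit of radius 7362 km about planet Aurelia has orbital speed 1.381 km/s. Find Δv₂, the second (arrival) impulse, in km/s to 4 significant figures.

Δv₂ = 0.2818 km/s

From the circular-orbit relation v² = μ/r at r = 7362 km: μ = v²r = (1.381)² × 7362 = 14040.5 km³/s².
The Hohmann ellipse has a_t = (r₁ + r₂)/2 = 13381 km.
On the circular orbit at r = 7362 km, v_c = √(μ/r) = 1.3810 km/s.
Vis-viva on the transfer ellipse at r = 7362 km gives v_t = √[μ(2/r − 1/a_t)] = 1.6628 km/s.
Δv₂ = |v_t − v_c| = |1.6628 − 1.3810| = 0.2818 km/s.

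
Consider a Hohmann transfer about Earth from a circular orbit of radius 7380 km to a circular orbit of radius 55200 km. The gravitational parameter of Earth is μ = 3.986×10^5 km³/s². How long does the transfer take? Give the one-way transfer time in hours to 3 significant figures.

Transfer-ellipse semi-major axis a_t = (r₁ + r₂)/2 = (7380 + 55200)/2 = 31290 km.
Transfer time t = π√(a_t³/μ) = π√((31290)³ / 3.986×10^5) = 27540 s.
Converting: 27540 s ÷ 3600 s/hour = 7.65 hours.

t = 7.65 hours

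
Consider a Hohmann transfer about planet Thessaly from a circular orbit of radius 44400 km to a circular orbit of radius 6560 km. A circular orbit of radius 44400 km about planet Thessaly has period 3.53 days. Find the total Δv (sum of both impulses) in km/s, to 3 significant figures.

Δv = 1.21 km/s

From Kepler's third law T² = 4π²r³/μ at r = 44400 km, T = 3.53 days = 3.53 × 86400 s = 3.04992×10^5 s: μ = 4π²r³/T² = 37147.7 km³/s².
Transfer-ellipse semi-major axis a_t = (r₁ + r₂)/2 = (44400 + 6560)/2 = 25480 km.
At r₁ the circular-orbit speed is v₁ = √(μ/r₁) = 0.9147 km/s.
Transfer-orbit speed at r₁ (vis-viva): v_a = √[μ(2/r₁ − 1/a_t)] = 0.4641 km/s.
First burn Δv₁ = |v_a − v₁| = 0.4506 km/s.
Circular speed at r₂: v₂ = √(μ/r₂) = 2.3797 km/s.
Transfer-orbit speed at r₂: v_p = √[μ(2/r₂ − 1/a_t)] = 3.1413 km/s.
Second burn Δv₂ = |v₂ − v_p| = 0.7616 km/s.
Total Δv = Δv₁ + Δv₂ = 1.212 km/s.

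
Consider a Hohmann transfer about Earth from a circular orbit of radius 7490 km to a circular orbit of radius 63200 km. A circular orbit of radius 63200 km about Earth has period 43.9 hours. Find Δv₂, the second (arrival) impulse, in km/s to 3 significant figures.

Δv₂ = 1.36 km/s

From Kepler's third law T² = 4π²r³/μ at r = 63200 km, T = 43.9 hours = 43.9 × 3600 s = 1.5804×10^5 s: μ = 4π²r³/T² = 3.99004×10^5 km³/s².
Semi-major axis of the transfer orbit: a_t = (7490 + 63200)/2 = 35345 km.
Circular speed at r = 63200 km: v_c = √(μ/r) = 2.513 km/s.
Vis-viva on the transfer ellipse at r = 63200 km gives v_t = √[μ(2/r − 1/a_t)] = 1.157 km/s.
Δv₂ = |v_t − v_c| = |1.157 − 2.513| = 1.356 km/s.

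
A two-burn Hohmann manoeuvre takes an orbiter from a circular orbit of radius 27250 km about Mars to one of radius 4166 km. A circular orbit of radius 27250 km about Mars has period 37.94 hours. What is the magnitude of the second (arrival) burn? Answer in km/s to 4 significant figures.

Δv₂ = 1.017 km/s

From Kepler's third law T² = 4π²r³/μ at r = 27250 km, T = 37.94 hours = 37.94 × 3600 s = 1.36584×10^5 s: μ = 4π²r³/T² = 42821.3 km³/s².
The Hohmann ellipse has a_t = (r₁ + r₂)/2 = 15708 km.
On the circular orbit at r = 4166 km, v_c = √(μ/r) = 3.206 km/s.
Transfer-orbit speed at the same r (vis-viva, a = a_t): v_t = √[μ(2/r − 1/a_t)] = 4.223 km/s.
Δv₂ = |v_t − v_c| = |4.223 − 3.206| = 1.017 km/s.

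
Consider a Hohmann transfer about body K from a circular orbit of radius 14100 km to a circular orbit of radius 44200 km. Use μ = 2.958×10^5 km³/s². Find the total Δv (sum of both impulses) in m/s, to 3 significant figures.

Transfer-ellipse semi-major axis a_t = (r₁ + r₂)/2 = (14100 + 44200)/2 = 29150 km.
At r₁ the circular-orbit speed is v₁ = √(μ/r₁) = 4.580 km/s.
Transfer-orbit speed at r₁ (vis-viva equation): v_p = √[μ(2/r₁ − 1/a_t)] = 5.640 km/s.
First burn Δv₁ = |v_p − v₁| = 1.060 km/s.
Circular speed at r₂: v₂ = √(μ/r₂) = 2.58695 km/s.
Transfer-orbit speed at r₂: v_a = √[μ(2/r₂ − 1/a_t)] = 1.79919 km/s.
Second burn Δv₂ = |v₂ − v_a| = 0.7878 km/s.
Total Δv = Δv₁ + Δv₂ = 1.848 km/s.

Δv = 1850 m/s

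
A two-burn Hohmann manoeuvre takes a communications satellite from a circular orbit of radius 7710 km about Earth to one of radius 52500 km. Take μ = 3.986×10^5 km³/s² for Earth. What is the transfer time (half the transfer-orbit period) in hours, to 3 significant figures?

Transfer-ellipse semi-major axis a_t = (r₁ + r₂)/2 = (7710 + 52500)/2 = 30105 km.
Transfer time t = π√(a_t³/μ) = π√((30105)³ / 3.986×10^5) = 25990 s.
Converting: 25990 s ÷ 3600 s/hour = 7.22 hours.

t = 7.22 hours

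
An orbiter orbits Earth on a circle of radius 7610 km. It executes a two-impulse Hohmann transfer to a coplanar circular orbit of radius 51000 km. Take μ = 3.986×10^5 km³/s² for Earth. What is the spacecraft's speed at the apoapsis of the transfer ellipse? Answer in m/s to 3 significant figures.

Semi-major axis of the transfer orbit: a_t = (7610 + 51000)/2 = 29305 km.
The apoapsis of the transfer ellipse is at r = 51000 km.
From the vis-viva equation, v = √[μ(2/r − 1/a_t)] = 1.425 km/s.

v = 1420 m/s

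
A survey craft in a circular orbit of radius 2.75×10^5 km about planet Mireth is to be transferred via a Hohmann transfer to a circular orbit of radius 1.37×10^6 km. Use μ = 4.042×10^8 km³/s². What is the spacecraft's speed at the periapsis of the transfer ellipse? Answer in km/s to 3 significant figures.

v = 49.5 km/s

Transfer-ellipse semi-major axis a_t = (r₁ + r₂)/2 = (2.750×10^5 + 1.370×10^6)/2 = 8.225×10^5 km.
The periapsis of the transfer ellipse is at r = 2.750×10^5 km.
Vis-viva: v = √[μ(2/r − 1/a_t)] = √[4.042×10^8 × (2/2.750×10^5 − 1/8.225×10^5)] = 49.48 km/s.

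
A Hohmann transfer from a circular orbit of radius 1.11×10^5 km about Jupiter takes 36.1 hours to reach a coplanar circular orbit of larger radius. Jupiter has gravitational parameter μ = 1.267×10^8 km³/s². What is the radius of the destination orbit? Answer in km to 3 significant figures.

r₂ = 1.09×10^6 km

Transfer time t = 36.1 hours = 1.2996×10^5 s, and t = π√(a_t³/μ).
So a_t = (μ t²/π²)^(1/3) = (1.267×10^8 × (1.2996×10^5)² / π²)^(1/3) = 6.0076×10^5 km.
Since a_t = (r₁ + r₂)/2, r₂ = 2a_t − r₁ = 2×6.0076×10^5 − 1.110×10^5 = 1.09052×10^6 km.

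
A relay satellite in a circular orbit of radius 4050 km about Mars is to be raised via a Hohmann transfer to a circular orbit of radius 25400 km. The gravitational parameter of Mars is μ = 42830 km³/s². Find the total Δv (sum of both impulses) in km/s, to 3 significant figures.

Δv = 1.64 km/s

Semi-major axis of the transfer orbit: a_t = (4050 + 25400)/2 = 14725 km.
At r₁ the circular-orbit speed is v₁ = √(μ/r₁) = 3.2520 km/s.
On the transfer ellipse at r₁, v² = μ(2/r − 1/a) gives v_p = √[μ(2/r₁ − 1/a_t)] = 4.2711 km/s.
First burn Δv₁ = |v_p − v₁| = 1.0191 km/s.
Circular speed at r₂: v₂ = √(μ/r₂) = 1.29855 km/s.
Transfer-orbit speed at r₂: v_a = √[μ(2/r₂ − 1/a_t)] = 0.681016 km/s.
Second burn Δv₂ = |v₂ − v_a| = 0.61753 km/s.
Δv = Δv₁ + Δv₂ = 1.0191 + 0.61753 = 1.637 km/s.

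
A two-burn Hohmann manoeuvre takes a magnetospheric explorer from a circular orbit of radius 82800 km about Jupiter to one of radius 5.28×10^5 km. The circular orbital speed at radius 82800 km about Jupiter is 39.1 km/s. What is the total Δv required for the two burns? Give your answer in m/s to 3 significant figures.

Δv = 19700 m/s

From the circular-orbit relation v² = μ/r at r = 82800 km: μ = v²r = (39.1)² × 82800 = 1.26585×10^8 km³/s².
Semi-major axis of the transfer orbit: a_t = (82800 + 5.280×10^5)/2 = 3.054×10^5 km.
At r₁ the circular-orbit speed is v₁ = √(μ/r₁) = 39.10 km/s.
On the transfer ellipse at r₁, vis-viva gives v_p = √[μ(2/r₁ − 1/a_t)] = 51.41 km/s.
First burn Δv₁ = |v_p − v₁| = 12.31 km/s.
At r₂, v₂ = √(μ/r₂) = 15.4837 km/s.
Transfer-orbit speed at r₂: v_a = √[μ(2/r₂ − 1/a_t)] = 8.06224 km/s.
Second burn Δv₂ = |v₂ − v_a| = 7.421 km/s.
Total Δv = Δv₁ + Δv₂ = 19.73 km/s.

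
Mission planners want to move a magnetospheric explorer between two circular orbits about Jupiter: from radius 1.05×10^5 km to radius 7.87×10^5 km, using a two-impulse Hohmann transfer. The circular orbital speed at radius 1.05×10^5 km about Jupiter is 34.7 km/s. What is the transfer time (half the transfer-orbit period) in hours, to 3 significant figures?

From the circular-orbit relation v² = μ/r at r = 1.05×10^5 km: μ = v²r = (34.7)² × 1.05×10^5 = 1.26429×10^8 km³/s².
Transfer-ellipse semi-major axis a_t = (r₁ + r₂)/2 = (1.050×10^5 + 7.870×10^5)/2 = 4.460×10^5 km.
Transfer time t = π√(a_t³/μ) = π√((4.460×10^5)³ / 1.26429×10^8) = 83220 s.
Converting: 83220 s ÷ 3600 s/hour = 23.1 hours.

t = 23.1 hours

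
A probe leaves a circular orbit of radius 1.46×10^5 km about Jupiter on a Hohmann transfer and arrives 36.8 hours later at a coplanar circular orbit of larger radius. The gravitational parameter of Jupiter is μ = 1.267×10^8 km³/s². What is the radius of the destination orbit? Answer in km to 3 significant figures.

r₂ = 1.07×10^6 km

Transfer time t = 36.8 hours = 1.3248×10^5 s, and t = π√(a_t³/μ).
So a_t = (μ t²/π²)^(1/3) = (1.267×10^8 × (1.3248×10^5)² / π²)^(1/3) = 6.0850×10^5 km.
Since a_t = (r₁ + r₂)/2, r₂ = 2a_t − r₁ = 2×6.0850×10^5 − 1.460×10^5 = 1.071×10^6 km.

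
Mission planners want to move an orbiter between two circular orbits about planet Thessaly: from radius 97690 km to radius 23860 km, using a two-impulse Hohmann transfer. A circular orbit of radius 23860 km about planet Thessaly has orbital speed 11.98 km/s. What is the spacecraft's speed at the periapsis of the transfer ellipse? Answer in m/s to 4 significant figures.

v = 15190 m/s

From the circular-orbit relation v² = μ/r at r = 23860 km: μ = v²r = (11.98)² × 23860 = 3.42440×10^6 km³/s².
The Hohmann ellipse has a_t = (r₁ + r₂)/2 = 60775 km.
At periapsis, r = 23860 km.
Applying v² = μ(2/r − 1/a_t): v = 15.19 km/s.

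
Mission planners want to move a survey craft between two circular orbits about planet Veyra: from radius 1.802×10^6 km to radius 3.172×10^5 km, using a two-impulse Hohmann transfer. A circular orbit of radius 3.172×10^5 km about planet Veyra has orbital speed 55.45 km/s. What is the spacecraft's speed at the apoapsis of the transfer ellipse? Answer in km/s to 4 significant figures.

From the circular-orbit relation v² = μ/r at r = 3.172×10^5 km: μ = v²r = (55.45)² × 3.172×10^5 = 9.75296×10^8 km³/s².
The Hohmann ellipse has a_t = (r₁ + r₂)/2 = 1.0596×10^6 km.
The apoapsis of the transfer ellipse is at r = 1.802×10^6 km.
Applying v² = μ(2/r − 1/a_t): v = 12.73 km/s.

v = 12.73 km/s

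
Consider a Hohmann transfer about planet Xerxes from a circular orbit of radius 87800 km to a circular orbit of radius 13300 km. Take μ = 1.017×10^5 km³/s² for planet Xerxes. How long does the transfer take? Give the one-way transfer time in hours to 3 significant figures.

t = 31.1 hours

The Hohmann ellipse has a_t = (r₁ + r₂)/2 = 50550 km.
By Kepler's third law the transfer-orbit period is T = 2π√(a_t³/μ), so t = T/2 = 1.120×10^5 s.
Converting: 1.120×10^5 s ÷ 3600 s/hour = 31.1 hours.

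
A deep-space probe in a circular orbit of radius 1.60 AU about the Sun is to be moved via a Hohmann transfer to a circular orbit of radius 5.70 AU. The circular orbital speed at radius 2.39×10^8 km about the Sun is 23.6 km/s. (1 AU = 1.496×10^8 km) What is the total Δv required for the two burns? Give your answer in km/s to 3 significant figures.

From the circular-orbit relation v² = μ/r at r = 2.39×10^8 km: μ = v²r = (23.6)² × 2.39×10^8 = 1.33113×10^11 km³/s².
In km: r₁ = 1.60 × 1.496×10^8 = 2.3936×10^8 km; r₂ = 5.70 × 1.496×10^8 = 8.5272×10^8 km.
Transfer-ellipse semi-major axis a_t = (r₁ + r₂)/2 = (2.3936×10^8 + 8.5272×10^8)/2 = 5.4604×10^8 km.
At r₁ the circular-orbit speed is v₁ = √(μ/r₁) = 23.58225 km/s.
Transfer-orbit speed at r₁ (vis-viva): v_p = √[μ(2/r₁ − 1/a_t)] = 29.46973 km/s.
First burn Δv₁ = |v_p − v₁| = 5.887 km/s.
Circular speed at r₂: v₂ = √(μ/r₂) = 12.494 km/s.
Transfer-orbit speed at r₂: v_a = √[μ(2/r₂ − 1/a_t)] = 8.2722 km/s.
Second burn Δv₂ = |v₂ − v_a| = 4.222 km/s.
Total Δv = Δv₁ + Δv₂ = 10.11 km/s.

Δv = 10.1 km/s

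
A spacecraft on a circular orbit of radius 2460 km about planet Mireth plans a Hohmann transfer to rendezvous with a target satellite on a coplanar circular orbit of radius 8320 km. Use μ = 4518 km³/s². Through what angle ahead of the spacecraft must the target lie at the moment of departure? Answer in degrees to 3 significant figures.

Transfer-ellipse semi-major axis a_t = (r₁ + r₂)/2 = (2460 + 8320)/2 = 5390 km.
The half-period of the transfer ellipse is t = π√(a_t³/μ) = 18495 s.
Target angular speed ω₂ = √(μ/r₂³) = 8.8570×10^-5 rad/s.
Angle swept by the target during transfer: ω₂·t = 1.6381 rad = 93.86°.
The spacecraft traverses 180° on the transfer ellipse, so the target must lead by 180° − 93.86° = 86.1°.

φ = 86.1°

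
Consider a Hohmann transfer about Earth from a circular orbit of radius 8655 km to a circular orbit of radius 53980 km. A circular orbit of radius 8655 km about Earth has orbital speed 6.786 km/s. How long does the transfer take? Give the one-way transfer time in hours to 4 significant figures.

From the circular-orbit relation v² = μ/r at r = 8655 km: μ = v²r = (6.786)² × 8655 = 3.98561×10^5 km³/s².
Transfer-ellipse semi-major axis a_t = (r₁ + r₂)/2 = (8655 + 53980)/2 = 31317.5 km.
By Kepler's third law the transfer-orbit period is T = 2π√(a_t³/μ), so t = T/2 = 27580 s.
Converting: 27580 s ÷ 3600 s/hour = 7.661 hours.

t = 7.661 hours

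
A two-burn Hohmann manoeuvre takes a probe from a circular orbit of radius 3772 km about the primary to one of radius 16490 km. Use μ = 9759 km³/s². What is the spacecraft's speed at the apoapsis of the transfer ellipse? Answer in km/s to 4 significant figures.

v = 0.4694 km/s

Transfer-ellipse semi-major axis a_t = (r₁ + r₂)/2 = (3772 + 16490)/2 = 10131 km.
The apoapsis of the transfer ellipse is at r = 16490 km.
Vis-viva: v = √[μ(2/r − 1/a_t)] = √[9759 × (2/16490 − 1/10131)] = 0.4694 km/s.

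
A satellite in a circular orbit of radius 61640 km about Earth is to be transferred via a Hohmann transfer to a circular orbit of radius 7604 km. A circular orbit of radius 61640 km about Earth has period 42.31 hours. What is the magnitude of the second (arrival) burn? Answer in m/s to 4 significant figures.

Δv₂ = 2420 m/s

From Kepler's third law T² = 4π²r³/μ at r = 61640 km, T = 42.31 hours = 42.31 × 3600 s = 1.52316×10^5 s: μ = 4π²r³/T² = 3.98526×10^5 km³/s².
Semi-major axis of the transfer orbit: a_t = (61640 + 7604)/2 = 34622 km.
On the circular orbit at r = 7604 km, v_c = √(μ/r) = 7.2395 km/s.
Vis-viva on the transfer ellipse at r = 7604 km gives v_t = √[μ(2/r − 1/a_t)] = 9.6597 km/s.
Δv₂ = |v_t − v_c| = |9.6597 − 7.2395| = 2.420 km/s.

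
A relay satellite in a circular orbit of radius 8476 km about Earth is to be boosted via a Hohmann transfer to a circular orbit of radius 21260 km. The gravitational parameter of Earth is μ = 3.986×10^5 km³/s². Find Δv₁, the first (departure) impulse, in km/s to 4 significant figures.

Semi-major axis of the transfer orbit: a_t = (8476 + 21260)/2 = 14868 km.
Circular speed at r = 8476 km: v_c = √(μ/r) = 6.8576 km/s.
Vis-viva on the transfer ellipse at r = 8476 km gives v_t = √[μ(2/r − 1/a_t)] = 8.2003 km/s.
Δv₁ = |v_t − v_c| = |8.2003 − 6.8576| = 1.343 km/s.

Δv₁ = 1.343 km/s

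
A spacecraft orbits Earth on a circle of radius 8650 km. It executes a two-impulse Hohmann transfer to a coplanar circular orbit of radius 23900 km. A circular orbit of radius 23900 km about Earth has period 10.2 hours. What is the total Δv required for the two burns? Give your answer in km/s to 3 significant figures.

From Kepler's third law T² = 4π²r³/μ at r = 23900 km, T = 10.2 hours = 10.2 × 3600 s = 36720 s: μ = 4π²r³/T² = 3.99713×10^5 km³/s².
Transfer-ellipse semi-major axis a_t = (r₁ + r₂)/2 = (8650 + 23900)/2 = 16275 km.
Circular speed at r₁: v₁ = √(μ/r₁) = √(3.99713×10^5/8650) = 6.798 km/s.
On the transfer ellipse at r₁, vis-viva gives v_p = √[μ(2/r₁ − 1/a_t)] = 8.238 km/s.
First burn Δv₁ = |v_p − v₁| = 1.440 km/s.
At r₂, v₂ = √(μ/r₂) = 4.0895 km/s.
Transfer-orbit speed at r₂: v_a = √[μ(2/r₂ − 1/a_t)] = 2.9814 km/s.
Second burn Δv₂ = |v₂ − v_a| = 1.108 km/s.
Δv = Δv₁ + Δv₂ = 1.440 + 1.108 = 2.548 km/s.

Δv = 2.55 km/s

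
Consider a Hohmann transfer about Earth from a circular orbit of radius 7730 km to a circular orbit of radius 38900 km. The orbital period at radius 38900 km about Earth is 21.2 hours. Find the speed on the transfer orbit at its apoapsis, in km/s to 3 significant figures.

v = 1.84 km/s

From Kepler's third law T² = 4π²r³/μ at r = 38900 km, T = 21.2 hours = 21.2 × 3600 s = 76320 s: μ = 4π²r³/T² = 3.98962×10^5 km³/s².
Transfer-ellipse semi-major axis a_t = (r₁ + r₂)/2 = (7730 + 38900)/2 = 23315 km.
At apoapsis, r = 38900 km.
Applying v² = μ(2/r − 1/a_t): v = 1.844 km/s.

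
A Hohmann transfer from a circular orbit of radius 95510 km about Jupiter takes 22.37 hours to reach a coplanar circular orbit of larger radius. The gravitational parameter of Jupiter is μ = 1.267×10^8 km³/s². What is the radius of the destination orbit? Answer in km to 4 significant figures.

Transfer time t = 22.37 hours = 80532 s, and t = π√(a_t³/μ).
So a_t = (μ t²/π²)^(1/3) = (1.267×10^8 × (80532)² / π²)^(1/3) = 4.3665×10^5 km.
Since a_t = (r₁ + r₂)/2, r₂ = 2a_t − r₁ = 2×4.3665×10^5 − 95510 = 7.7779×10^5 km.

r₂ = 7.778×10^5 km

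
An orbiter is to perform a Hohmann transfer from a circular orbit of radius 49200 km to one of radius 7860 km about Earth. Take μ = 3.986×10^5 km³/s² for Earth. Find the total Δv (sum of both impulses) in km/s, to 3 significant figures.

Δv = 3.58 km/s

Semi-major axis of the transfer orbit: a_t = (49200 + 7860)/2 = 28530 km.
Circular speed at r₁: v₁ = √(μ/r₁) = √(3.986×10^5/49200) = 2.8463 km/s.
On the transfer ellipse at r₁, v² = μ(2/r − 1/a) gives v_a = √[μ(2/r₁ − 1/a_t)] = 1.4940 km/s.
First burn Δv₁ = |v_a − v₁| = 1.3523 km/s.
Circular speed at r₂: v₂ = √(μ/r₂) = 7.1213 km/s.
Transfer-orbit speed at r₂: v_p = √[μ(2/r₂ − 1/a_t)] = 9.3517 km/s.
Second burn Δv₂ = |v₂ − v_p| = 2.2304 km/s.
Δv = Δv₁ + Δv₂ = 1.3523 + 2.2304 = 3.583 km/s.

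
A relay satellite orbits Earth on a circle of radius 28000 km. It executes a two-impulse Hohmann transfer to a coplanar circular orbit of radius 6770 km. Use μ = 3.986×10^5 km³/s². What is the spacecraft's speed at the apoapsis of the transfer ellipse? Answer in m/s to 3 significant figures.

v = 2350 m/s

Transfer-ellipse semi-major axis a_t = (r₁ + r₂)/2 = (28000 + 6770)/2 = 17385 km.
At apoapsis, r = 28000 km.
Applying v² = μ(2/r − 1/a_t): v = 2.354 km/s.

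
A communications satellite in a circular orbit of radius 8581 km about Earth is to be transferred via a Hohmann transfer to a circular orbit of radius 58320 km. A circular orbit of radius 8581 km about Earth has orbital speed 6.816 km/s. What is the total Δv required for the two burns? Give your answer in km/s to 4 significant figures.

Δv = 3.474 km/s

From the circular-orbit relation v² = μ/r at r = 8581 km: μ = v²r = (6.816)² × 8581 = 3.98655×10^5 km³/s².
Semi-major axis of the transfer orbit: a_t = (8581 + 58320)/2 = 33450.5 km.
Circular speed at r₁: v₁ = √(μ/r₁) = √(3.98655×10^5/8581) = 6.816 km/s.
Transfer-orbit speed at r₁ (vis-viva equation): v_p = √[μ(2/r₁ − 1/a_t)] = 9.000 km/s.
First burn Δv₁ = |v_p − v₁| = 2.184 km/s.
Circular speed at r₂: v₂ = √(μ/r₂) = 2.6145 km/s.
Transfer-orbit speed at r₂: v_a = √[μ(2/r₂ − 1/a_t)] = 1.3242 km/s.
Second burn Δv₂ = |v₂ − v_a| = 1.290 km/s.
Δv = Δv₁ + Δv₂ = 2.184 + 1.290 = 3.474 km/s.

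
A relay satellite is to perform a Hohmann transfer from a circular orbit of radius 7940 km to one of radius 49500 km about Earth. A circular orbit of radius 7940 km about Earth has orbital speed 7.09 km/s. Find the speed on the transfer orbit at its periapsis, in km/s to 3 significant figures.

From the circular-orbit relation v² = μ/r at r = 7940 km: μ = v²r = (7.09)² × 7940 = 3.99129×10^5 km³/s².
Transfer-ellipse semi-major axis a_t = (r₁ + r₂)/2 = (7940 + 49500)/2 = 28720 km.
The periapsis of the transfer ellipse is at r = 7940 km.
Applying v² = μ(2/r − 1/a_t): v = 9.308 km/s.

v = 9.31 km/s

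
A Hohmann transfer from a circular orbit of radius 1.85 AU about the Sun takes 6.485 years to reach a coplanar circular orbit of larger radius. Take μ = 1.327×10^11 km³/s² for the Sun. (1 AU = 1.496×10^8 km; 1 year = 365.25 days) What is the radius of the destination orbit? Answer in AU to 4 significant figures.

r₂ = 9.190 AU

In km: r₁ = 1.85 × 1.496×10^8 = 2.7676×10^8 km.
Transfer time t = 6.485 years × 365.25 × 86400 s = 2.04651036×10^8 s, and t = π√(a_t³/μ).
So a_t = (μ t²/π²)^(1/3) = (1.327×10^11 × (2.04651036×10^8)² / π²)^(1/3) = 8.2578×10^8 km.
Since a_t = (r₁ + r₂)/2, r₂ = 2a_t − r₁ = 2×8.2578×10^8 − 2.7676×10^8 = 1.3748×10^9 km.
In AU: r₂ = 1.3748×10^9 / 1.496×10^8 = 9.190 AU.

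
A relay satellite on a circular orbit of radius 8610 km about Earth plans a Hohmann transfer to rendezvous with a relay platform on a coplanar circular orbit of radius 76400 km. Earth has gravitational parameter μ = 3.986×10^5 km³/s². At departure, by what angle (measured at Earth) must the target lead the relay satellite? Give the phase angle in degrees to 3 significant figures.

The Hohmann ellipse has a_t = (r₁ + r₂)/2 = 42505 km.
Transfer time t = π√(a_t³/μ) = 43605 s.
Target angular speed ω₂ = √(μ/r₂³) = 2.9897×10^-5 rad/s.
Angle swept by the target during transfer: ω₂·t = 1.3037 rad = 74.70°.
The relay satellite traverses 180° on the transfer ellipse, so the target must lead by 180° − 74.70° = 105°.

φ = 105°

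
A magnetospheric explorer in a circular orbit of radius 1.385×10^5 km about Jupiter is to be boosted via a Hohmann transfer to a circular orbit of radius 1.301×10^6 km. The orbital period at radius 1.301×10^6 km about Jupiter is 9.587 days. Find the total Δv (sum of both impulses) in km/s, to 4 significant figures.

From Kepler's third law T² = 4π²r³/μ at r = 1.301×10^6 km, T = 9.587 days = 9.587 × 86400 s = 8.283168×10^5 s: μ = 4π²r³/T² = 1.26706×10^8 km³/s².
The Hohmann ellipse has a_t = (r₁ + r₂)/2 = 7.1975×10^5 km.
Circular speed at r₁: v₁ = √(μ/r₁) = √(1.26706×10^8/1.385×10^5) = 30.25 km/s.
Transfer-orbit speed at r₁ (vis-viva): v_p = √[μ(2/r₁ − 1/a_t)] = 40.67 km/s.
First burn Δv₁ = |v_p − v₁| = 10.42 km/s.
Circular speed at r₂: v₂ = √(μ/r₂) = 9.869 km/s.
Transfer-orbit speed at r₂: v_a = √[μ(2/r₂ − 1/a_t)] = 4.329 km/s.
Second burn Δv₂ = |v₂ − v_a| = 5.540 km/s.
Total Δv = Δv₁ + Δv₂ = 15.96 km/s.

Δv = 15.96 km/s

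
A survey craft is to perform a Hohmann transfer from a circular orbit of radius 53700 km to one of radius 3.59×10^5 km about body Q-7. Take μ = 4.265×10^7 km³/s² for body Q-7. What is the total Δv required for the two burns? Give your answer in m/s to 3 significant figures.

The Hohmann ellipse has a_t = (r₁ + r₂)/2 = 2.0635×10^5 km.
At r₁ the circular-orbit speed is v₁ = √(μ/r₁) = 28.18 km/s.
Transfer-orbit speed at r₁ (vis-viva): v_p = √[μ(2/r₁ − 1/a_t)] = 37.17 km/s.
First burn Δv₁ = |v_p − v₁| = 8.990 km/s.
At r₂, v₂ = √(μ/r₂) = 10.8996 km/s.
Transfer-orbit speed at r₂: v_a = √[μ(2/r₂ − 1/a_t)] = 5.56029 km/s.
Second burn Δv₂ = |v₂ − v_a| = 5.339 km/s.
Total Δv = Δv₁ + Δv₂ = 14.33 km/s.

Δv = 14300 m/s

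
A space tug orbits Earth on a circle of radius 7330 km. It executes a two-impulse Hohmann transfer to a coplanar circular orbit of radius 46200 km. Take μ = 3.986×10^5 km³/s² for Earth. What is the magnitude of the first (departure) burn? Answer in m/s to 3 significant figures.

Transfer-ellipse semi-major axis a_t = (r₁ + r₂)/2 = (7330 + 46200)/2 = 26765 km.
Circular speed at r = 7330 km: v_c = √(μ/r) = 7.374 km/s.
Transfer-orbit speed at the same r (vis-viva, a = a_t): v_t = √[μ(2/r − 1/a_t)] = 9.688 km/s.
Δv₁ = |v_t − v_c| = |9.688 − 7.374| = 2.314 km/s.

Δv₁ = 2310 m/s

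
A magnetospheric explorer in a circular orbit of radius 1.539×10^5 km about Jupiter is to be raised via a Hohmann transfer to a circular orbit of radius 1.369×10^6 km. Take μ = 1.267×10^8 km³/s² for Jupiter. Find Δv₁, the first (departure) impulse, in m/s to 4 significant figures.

Transfer-ellipse semi-major axis a_t = (r₁ + r₂)/2 = (1.539×10^5 + 1.369×10^6)/2 = 7.6145×10^5 km.
Circular speed at r = 1.539×10^5 km: v_c = √(μ/r) = 28.69 km/s.
Transfer-orbit speed at the same r (vis-viva, a = a_t): v_t = √[μ(2/r − 1/a_t)] = 38.47 km/s.
Δv₁ = |v_t − v_c| = |38.47 − 28.69| = 9.780 km/s.

Δv₁ = 9780 m/s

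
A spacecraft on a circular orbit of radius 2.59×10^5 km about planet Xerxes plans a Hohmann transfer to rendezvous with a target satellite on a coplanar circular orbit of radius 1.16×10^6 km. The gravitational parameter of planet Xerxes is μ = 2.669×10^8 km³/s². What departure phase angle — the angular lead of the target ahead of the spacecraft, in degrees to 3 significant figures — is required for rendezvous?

Semi-major axis of the transfer orbit: a_t = (2.590×10^5 + 1.160×10^6)/2 = 7.095×10^5 km.
The half-period of the transfer ellipse is t = π√(a_t³/μ) = 1.14922×10^5 s.
The target's mean motion on its circular orbit is ω₂ = √(μ/r₂³) = 1.30764×10^-5 rad/s.
Angle swept by the target during transfer: ω₂·t = 1.5028 rad = 86.10°.
Arrival is 180° from departure on the ellipse, so φ = 180° − 86.10° = 93.9°.

φ = 93.9°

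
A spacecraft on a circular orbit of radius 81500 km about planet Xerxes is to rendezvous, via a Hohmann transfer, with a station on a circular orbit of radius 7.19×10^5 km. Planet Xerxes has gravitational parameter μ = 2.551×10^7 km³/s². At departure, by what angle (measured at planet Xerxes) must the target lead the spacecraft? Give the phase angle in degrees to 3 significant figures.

φ = 105°

Transfer-ellipse semi-major axis a_t = (r₁ + r₂)/2 = (81500 + 7.190×10^5)/2 = 4.0025×10^5 km.
The half-period of the transfer ellipse is t = π√(a_t³/μ) = 1.5750×10^5 s.
The target's mean motion on its circular orbit is ω₂ = √(μ/r₂³) = 8.2844×10^-6 rad/s.
Angle swept by the target during transfer: ω₂·t = 1.3048 rad = 74.76°.
The spacecraft traverses 180° on the transfer ellipse, so the target must lead by 180° − 74.76° = 105°.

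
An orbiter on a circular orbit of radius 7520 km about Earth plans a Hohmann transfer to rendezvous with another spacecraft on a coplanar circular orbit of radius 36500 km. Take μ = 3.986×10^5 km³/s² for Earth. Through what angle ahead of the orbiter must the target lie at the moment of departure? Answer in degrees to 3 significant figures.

The Hohmann ellipse has a_t = (r₁ + r₂)/2 = 22010 km.
Transfer time t = π√(a_t³/μ) = 16248 s.
The target's mean motion on its circular orbit is ω₂ = √(μ/r₂³) = 9.0538×10^-5 rad/s.
Angle swept by the target during transfer: ω₂·t = 1.4711 rad = 84.29°.
The orbiter traverses 180° on the transfer ellipse, so the target must lead by 180° − 84.29° = 95.7°.

φ = 95.7°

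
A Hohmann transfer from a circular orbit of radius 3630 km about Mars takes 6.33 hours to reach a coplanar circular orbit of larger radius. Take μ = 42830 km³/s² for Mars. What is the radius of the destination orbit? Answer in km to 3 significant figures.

r₂ = 22600 km

Transfer time t = 6.33 hours = 22788 s, and t = π√(a_t³/μ).
So a_t = (μ t²/π²)^(1/3) = (42830 × (22788)² / π²)^(1/3) = 13111 km.
Since a_t = (r₁ + r₂)/2, r₂ = 2a_t − r₁ = 2×13111 − 3630 = 22592 km.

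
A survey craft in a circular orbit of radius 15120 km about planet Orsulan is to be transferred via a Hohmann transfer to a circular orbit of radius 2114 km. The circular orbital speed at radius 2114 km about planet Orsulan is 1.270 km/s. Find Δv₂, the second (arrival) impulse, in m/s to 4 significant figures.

From the circular-orbit relation v² = μ/r at r = 2114 km: μ = v²r = (1.270)² × 2114 = 3409.67 km³/s².
Semi-major axis of the transfer orbit: a_t = (15120 + 2114)/2 = 8617 km.
Circular speed at r = 2114 km: v_c = √(μ/r) = 1.2700 km/s.
Transfer-orbit speed at the same r (vis-viva, a = a_t): v_t = √[μ(2/r − 1/a_t)] = 1.6823 km/s.
Δv₂ = |v_t − v_c| = |1.6823 − 1.2700| = 0.4123 km/s.

Δv₂ = 412.3 m/s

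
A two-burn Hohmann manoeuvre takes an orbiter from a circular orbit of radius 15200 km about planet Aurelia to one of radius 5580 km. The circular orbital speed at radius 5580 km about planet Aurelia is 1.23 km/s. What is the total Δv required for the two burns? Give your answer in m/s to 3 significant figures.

From the circular-orbit relation v² = μ/r at r = 5580 km: μ = v²r = (1.23)² × 5580 = 8441.98 km³/s².
Semi-major axis of the transfer orbit: a_t = (15200 + 5580)/2 = 10390 km.
Circular speed at r₁: v₁ = √(μ/r₁) = √(8441.98/15200) = 0.7452 km/s.
On the transfer ellipse at r₁, v² = μ(2/r − 1/a) gives v_a = √[μ(2/r₁ − 1/a_t)] = 0.5461 km/s.
First burn Δv₁ = |v_a − v₁| = 0.1991 km/s.
Circular speed at r₂: v₂ = √(μ/r₂) = 1.2300 km/s.
Transfer-orbit speed at r₂: v_p = √[μ(2/r₂ − 1/a_t)] = 1.4877 km/s.
Second burn Δv₂ = |v₂ − v_p| = 0.2577 km/s.
Total Δv = Δv₁ + Δv₂ = 0.4568 km/s.

Δv = 457 m/s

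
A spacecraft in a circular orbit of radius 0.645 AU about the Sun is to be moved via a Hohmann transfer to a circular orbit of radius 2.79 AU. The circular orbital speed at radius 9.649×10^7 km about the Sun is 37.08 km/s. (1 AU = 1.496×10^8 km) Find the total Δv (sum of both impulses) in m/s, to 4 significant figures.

Δv = 17080 m/s

From the circular-orbit relation v² = μ/r at r = 9.649×10^7 km: μ = v²r = (37.08)² × 9.649×10^7 = 1.32667×10^11 km³/s².
In km: r₁ = 0.645 × 1.496×10^8 = 9.6492×10^7 km; r₂ = 2.79 × 1.496×10^8 = 4.17384×10^8 km.
Transfer-ellipse semi-major axis a_t = (r₁ + r₂)/2 = (9.6492×10^7 + 4.17384×10^8)/2 = 2.56938×10^8 km.
Circular speed at r₁: v₁ = √(μ/r₁) = √(1.32667×10^11/9.6492×10^7) = 37.08 km/s.
On the transfer ellipse at r₁, vis-viva gives v_p = √[μ(2/r₁ − 1/a_t)] = 47.26 km/s.
First burn Δv₁ = |v_p − v₁| = 10.18 km/s.
Circular speed at r₂: v₂ = √(μ/r₂) = 17.8284 km/s.
Transfer-orbit speed at r₂: v_a = √[μ(2/r₂ − 1/a_t)] = 10.9256 km/s.
Second burn Δv₂ = |v₂ − v_a| = 6.903 km/s.
Total Δv = Δv₁ + Δv₂ = 17.08 km/s.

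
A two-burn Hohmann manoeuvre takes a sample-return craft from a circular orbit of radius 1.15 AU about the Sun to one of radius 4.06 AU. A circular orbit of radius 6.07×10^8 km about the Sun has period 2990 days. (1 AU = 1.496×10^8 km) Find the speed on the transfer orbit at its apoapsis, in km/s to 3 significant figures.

v = 9.81 km/s

From Kepler's third law T² = 4π²r³/μ at r = 6.07×10^8 km, T = 2990 days = 2990 × 86400 s = 2.58336×10^8 s: μ = 4π²r³/T² = 1.32299×10^11 km³/s².
In km: r₁ = 1.15 × 1.496×10^8 = 1.7204×10^8 km; r₂ = 4.06 × 1.496×10^8 = 6.07376×10^8 km.
The Hohmann ellipse has a_t = (r₁ + r₂)/2 = 3.89708×10^8 km.
The apoapsis of the transfer ellipse is at r = 6.07376×10^8 km.
Applying v² = μ(2/r − 1/a_t): v = 9.806 km/s.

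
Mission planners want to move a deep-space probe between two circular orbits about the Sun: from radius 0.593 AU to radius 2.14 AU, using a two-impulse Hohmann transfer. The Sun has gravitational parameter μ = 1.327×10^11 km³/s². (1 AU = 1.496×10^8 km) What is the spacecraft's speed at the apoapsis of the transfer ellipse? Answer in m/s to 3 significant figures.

v = 13400 m/s

In km: r₁ = 0.593 × 1.496×10^8 = 8.87128×10^7 km; r₂ = 2.14 × 1.496×10^8 = 3.20144×10^8 km.
The Hohmann ellipse has a_t = (r₁ + r₂)/2 = 2.044284×10^8 km.
At apoapsis, r = 3.20144×10^8 km.
Applying v² = μ(2/r − 1/a_t): v = 13.41 km/s.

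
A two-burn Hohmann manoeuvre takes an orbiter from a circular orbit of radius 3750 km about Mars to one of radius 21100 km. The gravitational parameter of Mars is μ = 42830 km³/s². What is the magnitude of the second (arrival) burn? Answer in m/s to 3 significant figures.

Δv₂ = 642 m/s

Transfer-ellipse semi-major axis a_t = (r₁ + r₂)/2 = (3750 + 21100)/2 = 12425 km.
Circular speed at r = 21100 km: v_c = √(μ/r) = 1.4247 km/s.
Vis-viva on the transfer ellipse at r = 21100 km gives v_t = √[μ(2/r − 1/a_t)] = 0.78271 km/s.
Δv₂ = |v_t − v_c| = |0.78271 − 1.4247| = 0.6420 km/s.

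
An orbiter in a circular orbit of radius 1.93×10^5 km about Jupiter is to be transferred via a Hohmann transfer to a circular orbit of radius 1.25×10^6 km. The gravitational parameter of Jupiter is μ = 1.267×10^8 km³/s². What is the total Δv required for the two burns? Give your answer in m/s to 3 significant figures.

Semi-major axis of the transfer orbit: a_t = (1.930×10^5 + 1.250×10^6)/2 = 7.215×10^5 km.
Circular speed at r₁: v₁ = √(μ/r₁) = √(1.267×10^8/1.930×10^5) = 25.622 km/s.
On the transfer ellipse at r₁, vis-viva equation gives v_p = √[μ(2/r₁ − 1/a_t)] = 33.725 km/s.
First burn Δv₁ = |v_p − v₁| = 8.103 km/s.
Circular speed at r₂: v₂ = √(μ/r₂) = 10.068 km/s.
Transfer-orbit speed at r₂: v_a = √[μ(2/r₂ − 1/a_t)] = 5.2071 km/s.
Second burn Δv₂ = |v₂ − v_a| = 4.861 km/s.
Total Δv = Δv₁ + Δv₂ = 12.96 km/s.

Δv = 13000 m/s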